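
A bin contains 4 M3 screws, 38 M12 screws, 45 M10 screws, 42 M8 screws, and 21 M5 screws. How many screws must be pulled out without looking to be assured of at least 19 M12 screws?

131

The worst case draws every non-M12 screw first: 4 + 45 + 42 + 21 = 112.
The next 19 draws are then forced to be M12, giving 112 + 19 = 131.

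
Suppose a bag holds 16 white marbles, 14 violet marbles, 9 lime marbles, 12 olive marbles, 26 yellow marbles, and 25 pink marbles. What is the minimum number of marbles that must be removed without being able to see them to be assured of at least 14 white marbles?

100

To avoid white marbles as long as possible, exhaust the other 5 colors first.
The worst case draws every non-white marble first: 14 + 9 + 12 + 26 + 25 = 86.
The next 14 draws are then forced to be white, giving 86 + 14 = 100.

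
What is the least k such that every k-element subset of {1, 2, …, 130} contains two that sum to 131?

Partition {1, …, 130} into 65 pairs: {1,130}, {2,129}, …, {65,66}.
Choosing 65 integers — say the integers 1 through 65 — takes one from each pair and avoids the property.
Choosing 66 forces two into the same pair by pigeonhole, and those sum to 131. So 66.

66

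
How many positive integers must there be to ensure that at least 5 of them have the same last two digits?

There are 100 possible two-digit endings acting as pigeonholes.
With 100 × 4 = 400 positive integers we could place exactly 4 in each, with no class reaching 5.
One more forces some class to hold 5, so 400 + 1 = 401.

401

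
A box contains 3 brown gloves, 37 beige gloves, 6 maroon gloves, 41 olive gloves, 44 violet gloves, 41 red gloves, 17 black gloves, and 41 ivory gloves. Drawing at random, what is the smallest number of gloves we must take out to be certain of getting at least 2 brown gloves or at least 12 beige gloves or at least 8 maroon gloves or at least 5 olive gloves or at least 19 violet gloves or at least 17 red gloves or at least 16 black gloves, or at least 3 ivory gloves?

The worst case stops just short of every target: 1 brown, 11 beige, all 6 maroon, 4 olive, 18 violet, 16 red, 15 black, 2 ivory — 1 + 11 + 6 + 4 + 18 + 16 + 15 + 2 = 73 gloves.
One more glove must push some color to its target, so 73 + 1 = 74.

74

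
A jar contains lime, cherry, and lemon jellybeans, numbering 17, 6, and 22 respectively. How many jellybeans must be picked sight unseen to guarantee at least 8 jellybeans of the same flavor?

21

In the worst case we take at most 7 of each flavor, but all 6 cherry (fewer than 7), giving 7 + 6 + 7 = 20.
One more jellybean then forces some flavor to 8, so 20 + 1 = 21.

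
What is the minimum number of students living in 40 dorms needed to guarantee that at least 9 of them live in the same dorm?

There are 40 dorms acting as pigeonholes.
With 40 × 8 = 320 students we could place exactly 8 in each, with no class reaching 9.
One more forces some class to hold 9, so 320 + 1 = 321.

321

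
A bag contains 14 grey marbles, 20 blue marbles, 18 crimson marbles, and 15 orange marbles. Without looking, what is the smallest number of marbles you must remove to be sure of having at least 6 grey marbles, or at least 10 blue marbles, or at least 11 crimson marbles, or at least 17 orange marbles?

The worst case stops just short of every target: 5 grey, 9 blue, 10 crimson, all 15 orange — 5 + 9 + 10 + 15 = 39 marbles.
One more marble must push some color to its target, so 39 + 1 = 40.

40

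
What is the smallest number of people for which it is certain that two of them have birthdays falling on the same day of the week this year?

There are 7 days of the week acting as pigeonholes.
With 7 people we could place one in each, avoiding any repeat.
One more forces some class to hold 2, so 7 + 1 = 8.

8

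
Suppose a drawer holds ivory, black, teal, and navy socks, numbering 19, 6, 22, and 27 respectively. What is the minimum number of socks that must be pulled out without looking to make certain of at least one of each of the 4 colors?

The hardest color to obtain is black: we could draw every other sock first — 74 − 6 = 68 socks — without a single black one.
The next draw must be black, so 68 + 1 = 69.

69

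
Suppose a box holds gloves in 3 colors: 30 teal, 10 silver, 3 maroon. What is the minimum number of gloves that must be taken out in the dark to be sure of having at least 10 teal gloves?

23

The worst case draws every non-teal glove first: 10 + 3 = 13.
The next 10 draws are then forced to be teal, giving 13 + 10 = 23.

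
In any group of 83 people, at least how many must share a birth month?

7

If each of the 12 months of the year held at most 6, the total would be at most 12 × 6 = 72 < 83, a contradiction.
So at least one holds ⌈83/12⌉ = 7.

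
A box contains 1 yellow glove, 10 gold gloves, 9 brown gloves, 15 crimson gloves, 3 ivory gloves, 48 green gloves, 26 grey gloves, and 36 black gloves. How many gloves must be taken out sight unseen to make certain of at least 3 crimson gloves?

The worst case draws every non-crimson glove first: 1 + 10 + 9 + 3 + 48 + 26 + 36 = 133.
The next 3 draws are then forced to be crimson, giving 133 + 3 = 136.

136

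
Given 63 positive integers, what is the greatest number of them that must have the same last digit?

7

If each of the 10 possible last digits held at most 6, the total would be at most 10 × 6 = 60 < 63, a contradiction.
So at least one holds ⌈63/10⌉ = 7.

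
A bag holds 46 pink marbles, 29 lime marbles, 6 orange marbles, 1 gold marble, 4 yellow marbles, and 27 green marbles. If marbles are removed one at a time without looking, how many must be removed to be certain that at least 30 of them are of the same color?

97

In the worst case we take at most 29 of each color, but all 6 orange, all 1 gold, all 4 yellow, and all 27 green (fewer than 29), giving 29 + 29 + 6 + 1 + 4 + 27 = 96.
One more marble then forces some color to 30, so 96 + 1 = 97.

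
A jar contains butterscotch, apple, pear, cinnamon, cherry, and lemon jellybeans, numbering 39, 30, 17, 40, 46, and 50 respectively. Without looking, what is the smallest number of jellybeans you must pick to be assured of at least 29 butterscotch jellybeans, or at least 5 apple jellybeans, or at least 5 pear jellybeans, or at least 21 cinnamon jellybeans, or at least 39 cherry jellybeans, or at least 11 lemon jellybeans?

105

The worst case stops just short of every target: 28 butterscotch, 4 apple, 4 pear, 20 cinnamon, 38 cherry, 10 lemon — 28 + 4 + 4 + 20 + 38 + 10 = 104 jellybeans.
One more jellybean must push some flavor to its target, so 104 + 1 = 105.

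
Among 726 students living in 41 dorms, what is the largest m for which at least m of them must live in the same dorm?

18

If each of the 41 dorms held at most 17, the total would be at most 41 × 17 = 697 < 726, a contradiction.
So at least one holds ⌈726/41⌉ = 18.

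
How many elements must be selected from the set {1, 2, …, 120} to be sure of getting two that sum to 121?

Partition {1, …, 120} into 60 pairs: {1,120}, {2,119}, …, {60,61}.
Choosing 60 integers — say the integers 1 through 60 — takes one from each pair and avoids the property.
Choosing 61 forces two into the same pair by pigeonhole, and those sum to 121. So 61.

61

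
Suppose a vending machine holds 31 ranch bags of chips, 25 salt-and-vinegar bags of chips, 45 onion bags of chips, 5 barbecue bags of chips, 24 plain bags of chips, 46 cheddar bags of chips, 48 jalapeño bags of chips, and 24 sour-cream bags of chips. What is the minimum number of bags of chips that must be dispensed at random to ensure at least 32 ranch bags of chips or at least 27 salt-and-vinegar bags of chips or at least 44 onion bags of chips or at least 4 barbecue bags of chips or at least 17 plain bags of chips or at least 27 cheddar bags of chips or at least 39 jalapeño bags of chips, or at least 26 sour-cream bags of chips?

207

The worst case stops just short of every target: 31 ranch, all 25 salt-and-vinegar, 43 onion, 3 barbecue, 16 plain, 26 cheddar, 38 jalapeño, all 24 sour-cream — 31 + 25 + 43 + 3 + 16 + 26 + 38 + 24 = 206 bags of chips.
One more bag of chips must push some flavor to its target, so 206 + 1 = 207.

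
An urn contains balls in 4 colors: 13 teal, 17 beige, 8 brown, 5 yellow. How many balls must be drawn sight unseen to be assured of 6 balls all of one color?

21

The worst case takes 5 balls of each color without reaching 6 of any: 4 × 5 = 20.
The next ball must bring some color to 6, so 20 + 1 = 21.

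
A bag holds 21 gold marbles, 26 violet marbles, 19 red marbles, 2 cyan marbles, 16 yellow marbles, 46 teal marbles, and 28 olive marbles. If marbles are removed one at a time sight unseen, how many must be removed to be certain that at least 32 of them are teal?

144

The worst case draws every non-teal marble first: 21 + 26 + 19 + 2 + 16 + 28 = 112.
The next 32 draws are then forced to be teal, giving 112 + 32 = 144.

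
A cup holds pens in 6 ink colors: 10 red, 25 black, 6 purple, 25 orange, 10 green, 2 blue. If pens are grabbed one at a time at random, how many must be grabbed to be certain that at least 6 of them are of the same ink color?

28

Treat the 6 ink colors as pigeonholes.
In the worst case we take at most 5 of each ink color, but all 2 blue (fewer than 5), giving 5 + 5 + 5 + 5 + 5 + 2 = 27.
One more pen then forces some ink color to 6, so 27 + 1 = 28.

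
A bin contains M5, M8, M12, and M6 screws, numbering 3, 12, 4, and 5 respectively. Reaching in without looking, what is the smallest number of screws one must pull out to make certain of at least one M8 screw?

13

The worst case draws every non-M8 screw first: 3 + 4 + 5 = 12.
The next draw is then forced to be M8, giving 12 + 1 = 13.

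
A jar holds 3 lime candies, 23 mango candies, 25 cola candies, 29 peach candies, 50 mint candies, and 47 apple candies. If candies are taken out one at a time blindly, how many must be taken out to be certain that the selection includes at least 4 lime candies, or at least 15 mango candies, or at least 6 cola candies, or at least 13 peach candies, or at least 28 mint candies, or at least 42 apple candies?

The worst case stops just short of every target: 3 lime, 14 mango, 5 cola, 12 peach, 27 mint, 41 apple — 3 + 14 + 5 + 12 + 27 + 41 = 102 candies.
One more candy must push some flavor to its target, so 102 + 1 = 103.

103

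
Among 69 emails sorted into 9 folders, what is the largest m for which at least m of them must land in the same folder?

If each of the 9 folders held at most 7, the total would be at most 9 × 7 = 63 < 69, a contradiction.
So at least one holds ⌈69/9⌉ = 8.

8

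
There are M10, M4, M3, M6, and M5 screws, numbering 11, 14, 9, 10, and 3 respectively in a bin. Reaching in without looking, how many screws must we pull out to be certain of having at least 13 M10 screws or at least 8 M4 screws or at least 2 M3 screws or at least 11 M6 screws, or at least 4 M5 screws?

Each of the 5 sizes has its own threshold; avoid all of them simultaneously.
The worst case stops just short of every target: all 11 M10, 7 M4, 1 M3, 10 M6, 3 M5 — 11 + 7 + 1 + 10 + 3 = 32 screws.
One more screw must push some size to its target, so 32 + 1 = 33.

33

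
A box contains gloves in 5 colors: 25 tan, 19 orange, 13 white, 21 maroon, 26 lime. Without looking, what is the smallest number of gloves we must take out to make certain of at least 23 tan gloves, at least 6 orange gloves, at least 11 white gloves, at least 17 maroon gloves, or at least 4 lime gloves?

Each of the 5 colors has its own threshold; avoid all of them simultaneously.
The worst case stops just short of every target: 22 tan, 5 orange, 10 white, 16 maroon, 3 lime — 22 + 5 + 10 + 16 + 3 = 56 gloves.
One more glove must push some color to its target, so 56 + 1 = 57.

57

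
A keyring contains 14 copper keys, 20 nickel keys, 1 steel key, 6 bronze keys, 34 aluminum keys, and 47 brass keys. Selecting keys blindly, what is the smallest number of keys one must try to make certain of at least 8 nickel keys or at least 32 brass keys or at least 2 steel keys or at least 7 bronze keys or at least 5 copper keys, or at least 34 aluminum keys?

83

Each of the 6 types has its own threshold; avoid all of them simultaneously.
The worst case stops just short of every target: 4 copper, 7 nickel, 1 steel, 6 bronze, 33 aluminum, 31 brass — 4 + 7 + 1 + 6 + 33 + 31 = 82 keys.
One more key must push some type to its target, so 82 + 1 = 83.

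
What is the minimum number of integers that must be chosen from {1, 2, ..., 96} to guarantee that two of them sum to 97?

Partition {1, …, 96} into 48 pairs: {1,96}, {2,95}, …, {48,49}.
Choosing 48 integers — say the integers 1 through 48 — takes one from each pair and avoids the property.
Choosing 49 forces two into the same pair by pigeonhole, and those sum to 97. So 49.

49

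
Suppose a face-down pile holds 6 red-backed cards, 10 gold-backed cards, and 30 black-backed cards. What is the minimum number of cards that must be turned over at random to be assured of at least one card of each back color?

The hardest back color to obtain is red-backed: we could draw every other card first — 46 − 6 = 40 cards — without a single red-backed one.
The next draw must be red-backed, so 40 + 1 = 41.

41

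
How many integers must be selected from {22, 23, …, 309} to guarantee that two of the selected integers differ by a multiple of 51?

52

Group the integers by remainder mod 51; there are 51 residue classes, each nonempty in this range.
Choosing one from each class (51 integers) avoids any shared remainder.
One more choice must repeat a class, so two differ by a multiple of 51. Hence 51 + 1 = 52.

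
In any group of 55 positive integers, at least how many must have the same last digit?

There are 10 possible last digits, which serve as the pigeonholes.
If each of the 10 possible last digits held at most 5, the total would be at most 10 × 5 = 50 < 55, a contradiction.
So at least one holds ⌈55/10⌉ = 6.

6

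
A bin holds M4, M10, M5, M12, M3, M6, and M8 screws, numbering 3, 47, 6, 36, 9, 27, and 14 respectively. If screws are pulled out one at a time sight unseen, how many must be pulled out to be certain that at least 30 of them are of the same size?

In the worst case we take at most 29 of each size, but all 3 M4, all 6 M5, all 9 M3, all 27 M6, and all 14 M8 (fewer than 29), giving 3 + 29 + 6 + 29 + 9 + 27 + 14 = 117.
One more screw then forces some size to 30, so 117 + 1 = 118.

118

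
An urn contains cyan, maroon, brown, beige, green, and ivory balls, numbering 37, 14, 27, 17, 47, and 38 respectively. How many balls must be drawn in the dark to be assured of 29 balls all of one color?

143

Treat the 6 colors as pigeonholes.
In the worst case we take at most 28 of each color, but all 14 maroon, all 27 brown, and all 17 beige (fewer than 28), giving 28 + 14 + 27 + 17 + 28 + 28 = 142.
One more ball then forces some color to 29, so 142 + 1 = 143.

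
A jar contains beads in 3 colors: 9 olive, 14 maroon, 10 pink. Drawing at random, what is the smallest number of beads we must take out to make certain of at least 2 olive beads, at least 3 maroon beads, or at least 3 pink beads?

The worst case stops just short of every target: 1 olive, 2 maroon, 2 pink — 1 + 2 + 2 = 5 beads.
One more bead must push some color to its target, so 5 + 1 = 6.

6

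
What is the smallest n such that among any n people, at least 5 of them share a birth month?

There are 12 months of the year acting as pigeonholes.
With 12 × 4 = 48 people we could place exactly 4 in each, with no class reaching 5.
One more forces some class to hold 5, so 48 + 1 = 49.

49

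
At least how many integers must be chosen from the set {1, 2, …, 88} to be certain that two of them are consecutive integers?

45

Partition {1, …, 88} into 44 pairs: {1,2}, {3,4}, …, {87,88}.
Choosing 44 integers — say the 44 even numbers 2, 4, …, 88 — takes one from each pair and avoids the property.
Choosing 45 forces two into the same pair by pigeonhole, and those are consecutive. So 45.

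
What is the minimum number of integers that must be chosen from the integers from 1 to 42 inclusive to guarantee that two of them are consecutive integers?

22

Partition {1, …, 42} into 21 pairs: {1,2}, {3,4}, …, {41,42}.
Choosing 21 integers — say the 21 even numbers 2, 4, …, 42 — takes one from each pair and avoids the property.
Choosing 22 forces two into the same pair by pigeonhole, and those are consecutive. So 22.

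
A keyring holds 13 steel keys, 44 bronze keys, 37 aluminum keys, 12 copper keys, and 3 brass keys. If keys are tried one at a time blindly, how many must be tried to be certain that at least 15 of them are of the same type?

In the worst case we take at most 14 of each type, but all 13 steel, all 12 copper, and all 3 brass (fewer than 14), giving 13 + 14 + 14 + 12 + 3 = 56.
One more key then forces some type to 15, so 56 + 1 = 57.

57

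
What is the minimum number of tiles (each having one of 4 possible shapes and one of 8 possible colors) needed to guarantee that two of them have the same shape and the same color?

There are 4 × 8 = 32 (shape, color) combinations acting as pigeonholes.
With 32 tiles we could place one in each, avoiding any repeat.
One more forces some (shape, color) pair to hold 2, so 32 + 1 = 33.

33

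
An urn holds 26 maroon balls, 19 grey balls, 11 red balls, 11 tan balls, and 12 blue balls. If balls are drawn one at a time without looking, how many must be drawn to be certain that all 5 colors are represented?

69

The hardest color to obtain is red: we could draw every other ball first — 79 − 11 = 68 balls — without a single red one.
The next draw must be red, so 68 + 1 = 69.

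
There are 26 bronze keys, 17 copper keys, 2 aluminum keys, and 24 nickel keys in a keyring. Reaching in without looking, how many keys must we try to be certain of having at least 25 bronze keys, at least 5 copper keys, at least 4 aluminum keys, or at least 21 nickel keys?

51

The worst case stops just short of every target: 24 bronze, 4 copper, all 2 aluminum, 20 nickel — 24 + 4 + 2 + 20 = 50 keys.
One more key must push some type to its target, so 50 + 1 = 51.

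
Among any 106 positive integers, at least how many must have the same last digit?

11

There are 10 possible last digits, which serve as the pigeonholes.
If each of the 10 possible last digits held at most 10, the total would be at most 10 × 10 = 100 < 106, a contradiction.
So at least one holds ⌈106/10⌉ = 11.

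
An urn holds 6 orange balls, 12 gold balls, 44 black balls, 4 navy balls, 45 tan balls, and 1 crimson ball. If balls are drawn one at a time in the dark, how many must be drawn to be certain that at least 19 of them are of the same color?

60

In the worst case we take at most 18 of each color, but all 6 orange, all 12 gold, all 4 navy, and all 1 crimson (fewer than 18), giving 6 + 12 + 18 + 4 + 18 + 1 = 59.
One more ball then forces some color to 19, so 59 + 1 = 60.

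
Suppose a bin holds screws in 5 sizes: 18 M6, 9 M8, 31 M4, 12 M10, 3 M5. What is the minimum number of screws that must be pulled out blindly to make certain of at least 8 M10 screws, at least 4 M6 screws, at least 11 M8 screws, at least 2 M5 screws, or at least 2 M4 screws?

The worst case stops just short of every target: 3 M6, all 9 M8, 1 M4, 7 M10, 1 M5 — 3 + 9 + 1 + 7 + 1 = 21 screws.
One more screw must push some size to its target, so 21 + 1 = 22.

22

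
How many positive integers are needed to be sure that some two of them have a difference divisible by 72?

73

Two integers differ by a multiple of 72 exactly when they share a remainder mod 72.
There are 72 residue classes mod 72, so 72 integers can all lie in distinct classes.
One more integer must repeat a residue, giving a difference divisible by 72. So n = 72 + 1 = 73.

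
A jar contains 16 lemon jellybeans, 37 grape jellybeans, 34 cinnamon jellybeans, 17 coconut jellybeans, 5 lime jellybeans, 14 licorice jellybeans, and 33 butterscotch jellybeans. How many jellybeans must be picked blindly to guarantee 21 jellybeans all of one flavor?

Treat the 7 flavors as pigeonholes.
In the worst case we take at most 20 of each flavor, but all 16 lemon, all 17 coconut, all 5 lime, and all 14 licorice (fewer than 20), giving 16 + 20 + 20 + 17 + 5 + 14 + 20 = 112.
One more jellybean then forces some flavor to 21, so 112 + 1 = 113.

113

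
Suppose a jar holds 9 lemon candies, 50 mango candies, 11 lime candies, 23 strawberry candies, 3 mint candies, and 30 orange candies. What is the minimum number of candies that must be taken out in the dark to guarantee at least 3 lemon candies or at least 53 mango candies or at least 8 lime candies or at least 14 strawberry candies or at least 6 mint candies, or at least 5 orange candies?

Each of the 6 flavors has its own threshold; avoid all of them simultaneously.
The worst case stops just short of every target: 2 lemon, all 50 mango, 7 lime, 13 strawberry, all 3 mint, 4 orange — 2 + 50 + 7 + 13 + 3 + 4 = 79 candies.
One more candy must push some flavor to its target, so 79 + 1 = 80.

80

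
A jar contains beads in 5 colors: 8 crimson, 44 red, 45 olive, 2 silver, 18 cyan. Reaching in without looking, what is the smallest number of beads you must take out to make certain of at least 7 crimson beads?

The worst case draws every non-crimson bead first: 44 + 45 + 2 + 18 = 109.
The next 7 draws are then forced to be crimson, giving 109 + 7 = 116.

116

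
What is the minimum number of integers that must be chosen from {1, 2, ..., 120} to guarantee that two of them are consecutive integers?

Partition {1, …, 120} into 60 pairs: {1,2}, {3,4}, …, {119,120}.
Choosing 60 integers — say the 60 even numbers 2, 4, …, 120 — takes one from each pair and avoids the property.
Choosing 61 forces two into the same pair by pigeonhole, and those are consecutive. So 61.

61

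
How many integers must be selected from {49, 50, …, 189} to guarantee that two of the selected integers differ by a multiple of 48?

49

Group the integers by remainder mod 48; there are 48 residue classes, each nonempty in this range.
Choosing one from each class (48 integers) avoids any shared remainder.
One more choice must repeat a class, so two differ by a multiple of 48. Hence 48 + 1 = 49.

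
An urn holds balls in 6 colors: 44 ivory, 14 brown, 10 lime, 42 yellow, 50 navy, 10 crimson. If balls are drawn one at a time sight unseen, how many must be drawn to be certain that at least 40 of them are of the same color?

In the worst case we take at most 39 of each color, but all 14 brown, all 10 lime, and all 10 crimson (fewer than 39), giving 39 + 14 + 10 + 39 + 39 + 10 = 151.
One more ball then forces some color to 40, so 151 + 1 = 152.

152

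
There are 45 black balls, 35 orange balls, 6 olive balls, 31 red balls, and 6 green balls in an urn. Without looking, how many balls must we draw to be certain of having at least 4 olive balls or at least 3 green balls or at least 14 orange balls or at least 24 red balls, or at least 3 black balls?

44

The worst case stops just short of every target: 2 black, 13 orange, 3 olive, 23 red, 2 green — 2 + 13 + 3 + 23 + 2 = 43 balls.
One more ball must push some color to its target, so 43 + 1 = 44.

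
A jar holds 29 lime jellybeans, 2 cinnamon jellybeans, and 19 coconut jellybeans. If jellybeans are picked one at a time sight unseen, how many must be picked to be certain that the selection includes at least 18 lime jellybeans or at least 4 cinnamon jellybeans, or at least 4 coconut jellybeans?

The worst case stops just short of every target: 17 lime, all 2 cinnamon, 3 coconut — 17 + 2 + 3 = 22 jellybeans.
One more jellybean must push some flavor to its target, so 22 + 1 = 23.

23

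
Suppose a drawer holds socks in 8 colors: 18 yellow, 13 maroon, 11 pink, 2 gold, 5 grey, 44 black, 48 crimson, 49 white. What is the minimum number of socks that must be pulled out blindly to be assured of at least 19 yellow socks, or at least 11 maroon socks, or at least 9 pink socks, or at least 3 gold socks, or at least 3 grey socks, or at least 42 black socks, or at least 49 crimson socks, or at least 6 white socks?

135

The worst case stops just short of every target: 18 yellow, 10 maroon, 8 pink, 2 gold, 2 grey, 41 black, 48 crimson, 5 white — 18 + 10 + 8 + 2 + 2 + 41 + 48 + 5 = 134 socks.
One more sock must push some color to its target, so 134 + 1 = 135.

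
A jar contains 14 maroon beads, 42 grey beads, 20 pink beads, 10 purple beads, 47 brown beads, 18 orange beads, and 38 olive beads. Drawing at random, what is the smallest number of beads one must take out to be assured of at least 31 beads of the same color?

In the worst case we take at most 30 of each color, but all 14 maroon, all 20 pink, all 10 purple, and all 18 orange (fewer than 30), giving 14 + 30 + 20 + 10 + 30 + 18 + 30 = 152.
One more bead then forces some color to 31, so 152 + 1 = 153.

153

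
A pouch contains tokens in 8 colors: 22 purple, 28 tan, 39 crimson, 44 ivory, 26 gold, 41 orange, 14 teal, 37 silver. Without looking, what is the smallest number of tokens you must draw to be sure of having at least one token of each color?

The hardest color to obtain is teal: we could draw every other token first — 251 − 14 = 237 tokens — without a single teal one.
The next draw must be teal, so 237 + 1 = 238.

238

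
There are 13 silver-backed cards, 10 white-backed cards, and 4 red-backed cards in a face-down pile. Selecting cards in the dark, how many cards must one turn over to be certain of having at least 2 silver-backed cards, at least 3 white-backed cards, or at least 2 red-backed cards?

The worst case stops just short of every target: 1 silver-backed, 2 white-backed, 1 red-backed — 1 + 2 + 1 = 4 cards.
One more card must push some back color to its target, so 4 + 1 = 5.

5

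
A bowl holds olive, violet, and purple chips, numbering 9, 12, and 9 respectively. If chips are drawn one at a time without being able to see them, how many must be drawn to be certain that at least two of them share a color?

The worst case takes 1 chip of each color without reaching 2 of any: 3 × 1 = 3.
The next chip must bring some color to 2, so 3 + 1 = 4.

4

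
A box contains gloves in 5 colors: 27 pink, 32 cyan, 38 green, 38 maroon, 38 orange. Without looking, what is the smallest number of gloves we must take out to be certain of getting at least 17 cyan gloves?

The worst case draws every non-cyan glove first: 27 + 38 + 38 + 38 = 141.
The next 17 draws are then forced to be cyan, giving 141 + 17 = 158.

158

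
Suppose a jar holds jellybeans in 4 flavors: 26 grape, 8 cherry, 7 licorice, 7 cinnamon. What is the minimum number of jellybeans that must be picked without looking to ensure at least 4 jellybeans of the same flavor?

Treat the 4 flavors as pigeonholes.
The worst case takes 3 jellybeans of each flavor without reaching 4 of any: 4 × 3 = 12.
The next jellybean must bring some flavor to 4, so 12 + 1 = 13.

13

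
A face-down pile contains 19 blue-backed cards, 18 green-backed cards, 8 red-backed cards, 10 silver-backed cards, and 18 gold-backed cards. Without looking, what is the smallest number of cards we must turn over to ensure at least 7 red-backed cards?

72

To avoid red-backed cards as long as possible, exhaust the other 4 back colors first.
The worst case draws every non-red-backed card first: 19 + 18 + 10 + 18 = 65.
The next 7 draws are then forced to be red-backed, giving 65 + 7 = 72.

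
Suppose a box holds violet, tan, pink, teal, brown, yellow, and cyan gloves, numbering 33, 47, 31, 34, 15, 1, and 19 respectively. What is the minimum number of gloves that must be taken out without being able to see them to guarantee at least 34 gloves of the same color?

166

In the worst case we take at most 33 of each color, but all 31 pink, all 15 brown, all 1 yellow, and all 19 cyan (fewer than 33), giving 33 + 33 + 31 + 33 + 15 + 1 + 19 = 165.
One more glove then forces some color to 34, so 165 + 1 = 166.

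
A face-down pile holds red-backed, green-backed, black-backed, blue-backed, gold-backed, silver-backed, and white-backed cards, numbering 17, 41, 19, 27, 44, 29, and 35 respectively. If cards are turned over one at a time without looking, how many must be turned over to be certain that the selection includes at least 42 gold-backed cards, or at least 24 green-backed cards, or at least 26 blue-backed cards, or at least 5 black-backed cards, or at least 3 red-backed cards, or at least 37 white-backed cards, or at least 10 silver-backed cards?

The worst case stops just short of every target: 2 red-backed, 23 green-backed, 4 black-backed, 25 blue-backed, 41 gold-backed, 9 silver-backed, all 35 white-backed — 2 + 23 + 4 + 25 + 41 + 9 + 35 = 139 cards.
One more card must push some back color to its target, so 139 + 1 = 140.

140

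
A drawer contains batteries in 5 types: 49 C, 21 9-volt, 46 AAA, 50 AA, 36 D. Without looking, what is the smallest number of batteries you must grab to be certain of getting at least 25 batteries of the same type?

Treat the 5 types as pigeonholes.
In the worst case we take at most 24 of each type, but all 21 9-volt (fewer than 24), giving 24 + 21 + 24 + 24 + 24 = 117.
One more battery then forces some type to 25, so 117 + 1 = 118.

118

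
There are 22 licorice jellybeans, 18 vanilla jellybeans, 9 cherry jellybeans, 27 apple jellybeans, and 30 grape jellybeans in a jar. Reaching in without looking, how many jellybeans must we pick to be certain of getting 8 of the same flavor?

36

The worst case takes 7 jellybeans of each flavor without reaching 8 of any: 5 × 7 = 35.
The next jellybean must bring some flavor to 8, so 35 + 1 = 36.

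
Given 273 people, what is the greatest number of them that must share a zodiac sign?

23

There are 12 zodiac signs, which serve as the pigeonholes.
If each of the 12 zodiac signs held at most 22, the total would be at most 12 × 22 = 264 < 273, a contradiction.
So at least one holds ⌈273/12⌉ = 23.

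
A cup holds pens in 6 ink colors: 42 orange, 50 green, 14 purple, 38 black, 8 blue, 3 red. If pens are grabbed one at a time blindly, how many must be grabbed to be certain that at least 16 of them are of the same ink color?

In the worst case we take at most 15 of each ink color, but all 14 purple, all 8 blue, and all 3 red (fewer than 15), giving 15 + 15 + 14 + 15 + 8 + 3 = 70.
One more pen then forces some ink color to 16, so 70 + 1 = 71.

71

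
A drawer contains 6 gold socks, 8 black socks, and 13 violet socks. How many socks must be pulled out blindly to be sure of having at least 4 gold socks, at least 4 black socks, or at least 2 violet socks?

8

Each of the 3 colors has its own threshold; avoid all of them simultaneously.
The worst case stops just short of every target: 3 gold, 3 black, 1 violet — 3 + 3 + 1 = 7 socks.
One more sock must push some color to its target, so 7 + 1 = 8.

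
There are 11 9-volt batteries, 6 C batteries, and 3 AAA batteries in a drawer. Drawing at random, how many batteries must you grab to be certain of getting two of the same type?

The worst case takes 1 battery of each type without reaching 2 of any: 3 × 1 = 3.
The next battery must bring some type to 2, so 3 + 1 = 4.

4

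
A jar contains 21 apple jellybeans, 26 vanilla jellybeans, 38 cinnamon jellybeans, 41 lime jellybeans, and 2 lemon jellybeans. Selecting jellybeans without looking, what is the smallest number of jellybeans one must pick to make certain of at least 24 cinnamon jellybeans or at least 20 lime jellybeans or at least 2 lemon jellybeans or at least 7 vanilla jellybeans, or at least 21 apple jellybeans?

Each of the 5 flavors has its own threshold; avoid all of them simultaneously.
The worst case stops just short of every target: 20 apple, 6 vanilla, 23 cinnamon, 19 lime, 1 lemon — 20 + 6 + 23 + 19 + 1 = 69 jellybeans.
One more jellybean must push some flavor to its target, so 69 + 1 = 70.

70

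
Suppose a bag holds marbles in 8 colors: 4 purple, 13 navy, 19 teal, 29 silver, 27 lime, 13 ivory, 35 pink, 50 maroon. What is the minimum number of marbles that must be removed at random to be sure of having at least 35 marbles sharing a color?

174

Treat the 8 colors as pigeonholes.
In the worst case we take at most 34 of each color, but all 4 purple, all 13 navy, all 19 teal, all 29 silver, all 27 lime, and all 13 ivory (fewer than 34), giving 4 + 13 + 19 + 29 + 27 + 13 + 34 + 34 = 173.
One more marble then forces some color to 35, so 173 + 1 = 174.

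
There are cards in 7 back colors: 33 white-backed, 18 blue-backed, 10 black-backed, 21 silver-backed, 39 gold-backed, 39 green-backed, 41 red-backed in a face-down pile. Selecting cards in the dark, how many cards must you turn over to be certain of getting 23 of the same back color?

138

In the worst case we take at most 22 of each back color, but all 18 blue-backed, all 10 black-backed, and all 21 silver-backed (fewer than 22), giving 22 + 18 + 10 + 21 + 22 + 22 + 22 = 137.
One more card then forces some back color to 23, so 137 + 1 = 138.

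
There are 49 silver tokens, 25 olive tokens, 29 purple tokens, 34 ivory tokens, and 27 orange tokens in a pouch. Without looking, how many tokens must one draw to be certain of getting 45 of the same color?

Treat the 5 colors as pigeonholes.
In the worst case we take at most 44 of each color, but all 25 olive, all 29 purple, all 34 ivory, and all 27 orange (fewer than 44), giving 44 + 25 + 29 + 34 + 27 = 159.
One more token then forces some color to 45, so 159 + 1 = 160.

160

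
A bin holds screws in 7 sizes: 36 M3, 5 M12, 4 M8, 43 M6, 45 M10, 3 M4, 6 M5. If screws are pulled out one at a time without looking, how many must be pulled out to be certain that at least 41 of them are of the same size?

135

Treat the 7 sizes as pigeonholes.
In the worst case we take at most 40 of each size, but all 36 M3, all 5 M12, all 4 M8, all 3 M4, and all 6 M5 (fewer than 40), giving 36 + 5 + 4 + 40 + 40 + 3 + 6 = 134.
One more screw then forces some size to 41, so 134 + 1 = 135.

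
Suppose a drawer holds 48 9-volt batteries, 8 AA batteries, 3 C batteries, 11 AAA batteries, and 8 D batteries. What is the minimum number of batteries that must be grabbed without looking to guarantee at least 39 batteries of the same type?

69

In the worst case we take at most 38 of each type, but all 8 AA, all 3 C, all 11 AAA, and all 8 D (fewer than 38), giving 38 + 8 + 3 + 11 + 8 = 68.
One more battery then forces some type to 39, so 68 + 1 = 69.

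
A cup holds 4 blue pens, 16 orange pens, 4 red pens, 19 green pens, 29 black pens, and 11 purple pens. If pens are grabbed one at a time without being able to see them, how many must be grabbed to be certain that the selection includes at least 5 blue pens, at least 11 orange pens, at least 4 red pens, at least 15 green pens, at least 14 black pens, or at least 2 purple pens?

46

The worst case stops just short of every target: 4 blue, 10 orange, 3 red, 14 green, 13 black, 1 purple — 4 + 10 + 3 + 14 + 13 + 1 = 45 pens.
One more pen must push some ink color to its target, so 45 + 1 = 46.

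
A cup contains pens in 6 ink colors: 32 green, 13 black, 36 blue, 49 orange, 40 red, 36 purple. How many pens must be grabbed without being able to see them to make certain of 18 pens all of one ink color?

99

Treat the 6 ink colors as pigeonholes.
In the worst case we take at most 17 of each ink color, but all 13 black (fewer than 17), giving 17 + 13 + 17 + 17 + 17 + 17 = 98.
One more pen then forces some ink color to 18, so 98 + 1 = 99.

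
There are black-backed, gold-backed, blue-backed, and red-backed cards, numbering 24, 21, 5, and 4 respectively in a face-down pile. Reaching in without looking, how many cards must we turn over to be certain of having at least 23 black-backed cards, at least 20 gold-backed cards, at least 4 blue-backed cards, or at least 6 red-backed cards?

49

The worst case stops just short of every target: 22 black-backed, 19 gold-backed, 3 blue-backed, all 4 red-backed — 22 + 19 + 3 + 4 = 48 cards.
One more card must push some back color to its target, so 48 + 1 = 49.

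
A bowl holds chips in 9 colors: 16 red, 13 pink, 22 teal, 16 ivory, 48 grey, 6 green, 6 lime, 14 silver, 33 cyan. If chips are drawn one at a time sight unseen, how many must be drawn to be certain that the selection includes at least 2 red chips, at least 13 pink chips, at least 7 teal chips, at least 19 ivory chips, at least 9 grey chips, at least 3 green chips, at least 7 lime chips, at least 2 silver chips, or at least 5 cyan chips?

57

The worst case stops just short of every target: 1 red, 12 pink, 6 teal, all 16 ivory, 8 grey, 2 green, 6 lime, 1 silver, 4 cyan — 1 + 12 + 6 + 16 + 8 + 2 + 6 + 1 + 4 = 56 chips.
One more chip must push some color to its target, so 56 + 1 = 57.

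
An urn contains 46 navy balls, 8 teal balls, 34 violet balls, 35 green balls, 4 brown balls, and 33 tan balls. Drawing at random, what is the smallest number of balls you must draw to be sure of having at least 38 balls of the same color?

Treat the 6 colors as pigeonholes.
In the worst case we take at most 37 of each color, but all 8 teal, all 34 violet, all 35 green, all 4 brown, and all 33 tan (fewer than 37), giving 37 + 8 + 34 + 35 + 4 + 33 = 151.
One more ball then forces some color to 38, so 151 + 1 = 152.

152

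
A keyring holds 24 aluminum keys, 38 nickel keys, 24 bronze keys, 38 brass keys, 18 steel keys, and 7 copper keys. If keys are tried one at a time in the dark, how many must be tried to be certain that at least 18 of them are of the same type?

93

In the worst case we take at most 17 of each type, but all 7 copper (fewer than 17), giving 17 + 17 + 17 + 17 + 17 + 7 = 92.
One more key then forces some type to 18, so 92 + 1 = 93.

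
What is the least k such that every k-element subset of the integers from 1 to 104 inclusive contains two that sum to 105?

53

Partition {1, …, 104} into 52 pairs: {1,104}, {2,103}, …, {52,53}.
Choosing 52 integers — say the integers 1 through 52 — takes one from each pair and avoids the property.
Choosing 53 forces two into the same pair by pigeonhole, and those sum to 105. So 53.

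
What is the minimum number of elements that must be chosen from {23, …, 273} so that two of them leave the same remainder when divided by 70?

Group the integers by remainder mod 70; there are 70 residue classes, each nonempty in this range.
Choosing one from each class (70 integers) avoids any shared remainder.
One more choice must repeat a class, so two differ by a multiple of 70. Hence 70 + 1 = 71.

71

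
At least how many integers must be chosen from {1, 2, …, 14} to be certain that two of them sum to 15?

Partition {1, …, 14} into 7 pairs: {1,14}, {2,13}, …, {7,8}.
Choosing 7 integers — say the integers 1 through 7 — takes one from each pair and avoids the property.
Choosing 8 forces two into the same pair by pigeonhole, and those sum to 15. So 8.

8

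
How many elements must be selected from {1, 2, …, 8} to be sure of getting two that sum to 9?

Partition {1, …, 8} into 4 pairs: {1,8}, {2,7}, …, {4,5}.
Choosing 4 integers — say the integers 1 through 4 — takes one from each pair and avoids the property.
Choosing 5 forces two into the same pair by pigeonhole, and those sum to 9. So 5.

5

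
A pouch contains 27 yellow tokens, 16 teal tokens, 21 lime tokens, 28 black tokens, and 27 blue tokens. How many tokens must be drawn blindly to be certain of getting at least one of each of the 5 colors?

The hardest color to obtain is teal: we could draw every other token first — 119 − 16 = 103 tokens — without a single teal one.
The next draw must be teal, so 103 + 1 = 104.

104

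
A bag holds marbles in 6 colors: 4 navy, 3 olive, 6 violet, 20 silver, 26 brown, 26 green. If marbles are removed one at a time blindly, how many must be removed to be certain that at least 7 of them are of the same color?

In the worst case we take at most 6 of each color, but all 4 navy and all 3 olive (fewer than 6), giving 4 + 3 + 6 + 6 + 6 + 6 = 31.
One more marble then forces some color to 7, so 31 + 1 = 32.

32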